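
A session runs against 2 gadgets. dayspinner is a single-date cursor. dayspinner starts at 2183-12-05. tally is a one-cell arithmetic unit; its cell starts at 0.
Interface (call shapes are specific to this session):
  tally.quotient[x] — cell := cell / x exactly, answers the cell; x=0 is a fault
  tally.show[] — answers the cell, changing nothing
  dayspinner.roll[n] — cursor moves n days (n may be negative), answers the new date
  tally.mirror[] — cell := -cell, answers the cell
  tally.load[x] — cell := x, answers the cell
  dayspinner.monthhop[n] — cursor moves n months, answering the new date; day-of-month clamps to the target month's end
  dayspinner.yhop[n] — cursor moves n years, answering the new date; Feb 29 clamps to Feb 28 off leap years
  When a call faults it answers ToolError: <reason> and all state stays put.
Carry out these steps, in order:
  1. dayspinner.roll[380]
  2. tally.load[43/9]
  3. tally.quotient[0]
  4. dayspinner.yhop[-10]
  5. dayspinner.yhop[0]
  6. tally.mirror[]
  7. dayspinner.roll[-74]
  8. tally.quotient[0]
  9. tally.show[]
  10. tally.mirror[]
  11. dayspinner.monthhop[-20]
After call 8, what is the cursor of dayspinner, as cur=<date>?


Answer: cur=2174-10-06

Derivation:
==> dayspinner.roll(n='380')
<== 2184-12-19
==> tally.load(x='43/9')
<== 43/9
==> tally.quotient(x='0')
<== ToolError: division by zero
==> dayspinner.yhop(n='-10')
<== 2174-12-19
==> dayspinner.yhop(n='0')
<== 2174-12-19
==> tally.mirror()
<== -43/9
==> dayspinner.roll(n='-74')
<== 2174-10-06
==> tally.quotient(x='0')
<== ToolError: division by zero
==> tally.show()
<== -43/9
==> tally.mirror()
<== 43/9
==> dayspinner.monthhop(n='-20')
<== 2173-02-06


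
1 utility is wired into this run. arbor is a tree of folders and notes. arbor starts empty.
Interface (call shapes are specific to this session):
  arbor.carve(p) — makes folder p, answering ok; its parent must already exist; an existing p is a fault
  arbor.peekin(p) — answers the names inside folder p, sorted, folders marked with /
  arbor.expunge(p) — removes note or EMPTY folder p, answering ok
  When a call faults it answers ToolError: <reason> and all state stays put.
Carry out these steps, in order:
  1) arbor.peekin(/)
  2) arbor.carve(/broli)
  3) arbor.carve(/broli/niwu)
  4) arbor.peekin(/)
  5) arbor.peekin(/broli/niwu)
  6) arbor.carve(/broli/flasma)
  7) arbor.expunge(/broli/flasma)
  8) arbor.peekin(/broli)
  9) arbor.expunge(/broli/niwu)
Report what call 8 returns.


-- 1. arbor.peekin(p=/) ~> []
-- 2. arbor.carve(p=/broli) ~> ok
-- 3. arbor.carve(p=/broli/niwu) ~> ok
-- 4. arbor.peekin(p=/) ~> [broli/]
-- 5. arbor.peekin(p=/broli/niwu) ~> []
-- 6. arbor.carve(p=/broli/flasma) ~> ok
-- 7. arbor.expunge(p=/broli/flasma) ~> ok
-- 8. arbor.peekin(p=/broli) ~> [niwu/]
-- 9. arbor.expunge(p=/broli/niwu) ~> ok

Answer: [niwu/]


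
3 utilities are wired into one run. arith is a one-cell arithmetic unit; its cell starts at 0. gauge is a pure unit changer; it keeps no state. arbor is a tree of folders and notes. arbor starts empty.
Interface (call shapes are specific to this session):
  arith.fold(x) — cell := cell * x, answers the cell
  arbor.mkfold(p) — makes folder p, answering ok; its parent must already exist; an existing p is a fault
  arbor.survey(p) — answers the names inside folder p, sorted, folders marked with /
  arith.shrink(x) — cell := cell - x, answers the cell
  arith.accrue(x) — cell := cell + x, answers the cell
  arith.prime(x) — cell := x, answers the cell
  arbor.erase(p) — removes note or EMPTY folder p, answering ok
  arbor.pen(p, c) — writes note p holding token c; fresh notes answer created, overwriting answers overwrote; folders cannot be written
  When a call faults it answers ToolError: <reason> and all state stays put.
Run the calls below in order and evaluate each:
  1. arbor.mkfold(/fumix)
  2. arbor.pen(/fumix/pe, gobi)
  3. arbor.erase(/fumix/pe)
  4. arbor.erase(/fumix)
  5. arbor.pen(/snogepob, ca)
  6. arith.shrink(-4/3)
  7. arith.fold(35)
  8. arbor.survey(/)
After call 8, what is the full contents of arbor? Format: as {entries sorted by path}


Answer: {snogepob=ca}

Derivation:
-> mkfold(p: /fumix)
<- ok
-> pen(p: /fumix/pe, c: gobi)
<- created
-> erase(p: /fumix/pe)
<- ok
-> erase(p: /fumix)
<- ok
-> pen(p: /snogepob, c: ca)
<- created
-> shrink(x: -4/3)
<- 4/3
-> fold(x: 35)
<- 140/3
-> survey(p: /)
<- [snogepob]


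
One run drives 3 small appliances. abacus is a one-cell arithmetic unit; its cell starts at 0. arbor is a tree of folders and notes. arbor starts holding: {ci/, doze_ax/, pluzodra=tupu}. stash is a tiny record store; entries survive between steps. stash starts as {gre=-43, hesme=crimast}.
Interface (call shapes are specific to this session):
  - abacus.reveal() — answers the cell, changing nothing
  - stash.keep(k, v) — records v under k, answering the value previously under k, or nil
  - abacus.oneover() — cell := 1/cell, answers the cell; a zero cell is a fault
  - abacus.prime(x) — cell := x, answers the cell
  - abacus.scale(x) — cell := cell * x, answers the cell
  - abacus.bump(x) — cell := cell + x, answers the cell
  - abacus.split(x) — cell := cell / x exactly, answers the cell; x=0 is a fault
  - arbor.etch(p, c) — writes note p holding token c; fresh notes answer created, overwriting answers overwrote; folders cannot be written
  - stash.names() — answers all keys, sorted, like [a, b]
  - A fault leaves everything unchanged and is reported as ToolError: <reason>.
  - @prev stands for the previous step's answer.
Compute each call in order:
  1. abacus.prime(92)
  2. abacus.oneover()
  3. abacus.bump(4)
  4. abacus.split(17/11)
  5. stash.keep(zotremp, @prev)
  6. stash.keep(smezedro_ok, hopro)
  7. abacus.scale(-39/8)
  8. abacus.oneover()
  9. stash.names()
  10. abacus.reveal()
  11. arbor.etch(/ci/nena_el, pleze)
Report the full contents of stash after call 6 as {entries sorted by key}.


·→ abacus.prime(x='92')
·← 92
·→ abacus.oneover()
·← 1/92
·→ abacus.bump(x='4')
·← 369/92
·→ abacus.split(x='17/11')
·← 4059/1564
·→ stash.keep(k='zotremp', v='@prev')
·← nil
·→ stash.keep(k='smezedro_ok', v='hopro')
·← nil
·→ abacus.scale(x='-39/8')
·← -158301/12512
·→ abacus.oneover()
·← -12512/158301
·→ stash.names()
·← [gre, hesme, smezedro_ok, zotremp]
·→ abacus.reveal()
·← -12512/158301
·→ arbor.etch(p='/ci/nena_el', c='pleze')
·← created

Answer: {gre=-43, hesme=crimast, smezedro_ok=hopro, zotremp=4059/1564}


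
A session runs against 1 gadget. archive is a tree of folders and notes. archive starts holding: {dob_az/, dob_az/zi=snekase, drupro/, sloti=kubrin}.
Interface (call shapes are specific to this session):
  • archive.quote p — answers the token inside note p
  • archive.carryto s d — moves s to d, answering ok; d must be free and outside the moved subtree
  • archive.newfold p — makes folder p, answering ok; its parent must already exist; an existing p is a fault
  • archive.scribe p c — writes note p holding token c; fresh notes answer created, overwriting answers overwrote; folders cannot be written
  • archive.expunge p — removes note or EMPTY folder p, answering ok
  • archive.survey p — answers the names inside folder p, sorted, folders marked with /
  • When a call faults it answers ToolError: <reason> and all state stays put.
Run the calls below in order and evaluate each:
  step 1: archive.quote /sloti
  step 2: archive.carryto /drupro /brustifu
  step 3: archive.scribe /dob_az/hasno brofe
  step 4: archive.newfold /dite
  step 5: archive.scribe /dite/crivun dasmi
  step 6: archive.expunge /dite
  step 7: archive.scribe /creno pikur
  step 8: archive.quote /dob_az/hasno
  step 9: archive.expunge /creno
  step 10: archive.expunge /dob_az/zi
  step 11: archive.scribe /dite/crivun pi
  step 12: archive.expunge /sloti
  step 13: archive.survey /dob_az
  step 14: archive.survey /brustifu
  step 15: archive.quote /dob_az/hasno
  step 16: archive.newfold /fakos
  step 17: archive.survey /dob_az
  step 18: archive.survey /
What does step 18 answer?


Answer: [brustifu/, dite/, dob_az/, fakos/]

Derivation:
// archive.quote(p→/sloti) => kubrin
// archive.carryto(s→/drupro, d→/brustifu) => ok
// archive.scribe(p→/dob_az/hasno, c→brofe) => created
// archive.newfold(p→/dite) => ok
// archive.scribe(p→/dite/crivun, c→dasmi) => created
// archive.expunge(p→/dite) => ToolError: not empty
// archive.scribe(p→/creno, c→pikur) => created
// archive.quote(p→/dob_az/hasno) => brofe
// archive.expunge(p→/creno) => ok
// archive.expunge(p→/dob_az/zi) => ok
// archive.scribe(p→/dite/crivun, c→pi) => overwrote
// archive.expunge(p→/sloti) => ok
// archive.survey(p→/dob_az) => [hasno]
// archive.survey(p→/brustifu) => []
// archive.quote(p→/dob_az/hasno) => brofe
// archive.newfold(p→/fakos) => ok
// archive.survey(p→/dob_az) => [hasno]
// archive.survey(p→/) => [brustifu/, dite/, dob_az/, fakos/]


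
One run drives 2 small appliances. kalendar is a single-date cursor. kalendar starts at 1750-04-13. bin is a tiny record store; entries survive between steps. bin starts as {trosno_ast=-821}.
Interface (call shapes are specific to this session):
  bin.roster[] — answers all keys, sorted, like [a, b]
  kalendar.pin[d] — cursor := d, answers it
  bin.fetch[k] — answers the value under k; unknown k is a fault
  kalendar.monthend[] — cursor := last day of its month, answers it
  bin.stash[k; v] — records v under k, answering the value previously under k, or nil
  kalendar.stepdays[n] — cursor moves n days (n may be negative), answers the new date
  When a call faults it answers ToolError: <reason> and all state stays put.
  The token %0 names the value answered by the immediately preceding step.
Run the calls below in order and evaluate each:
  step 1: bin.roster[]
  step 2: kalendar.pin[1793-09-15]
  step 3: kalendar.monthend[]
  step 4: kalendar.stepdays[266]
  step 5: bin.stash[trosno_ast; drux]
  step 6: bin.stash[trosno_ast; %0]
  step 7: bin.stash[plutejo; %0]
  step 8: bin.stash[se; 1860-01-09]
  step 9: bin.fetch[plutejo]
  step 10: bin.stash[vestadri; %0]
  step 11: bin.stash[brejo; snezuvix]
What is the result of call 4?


Answer: 1794-06-23

Derivation:
Act: bin.roster[]
Obs: [trosno_ast]
Act: kalendar.pin[d: 1793-09-15]
Obs: 1793-09-15
Act: kalendar.monthend[]
Obs: 1793-09-30
Act: kalendar.stepdays[n: 266]
Obs: 1794-06-23
Act: bin.stash[k: trosno_ast; v: drux]
Obs: -821
Act: bin.stash[k: trosno_ast; v: %0]
Obs: drux
Act: bin.stash[k: plutejo; v: %0]
Obs: nil
Act: bin.stash[k: se; v: 1860-01-09]
Obs: nil
Act: bin.fetch[k: plutejo]
Obs: drux
Act: bin.stash[k: vestadri; v: %0]
Obs: nil
Act: bin.stash[k: brejo; v: snezuvix]
Obs: nil


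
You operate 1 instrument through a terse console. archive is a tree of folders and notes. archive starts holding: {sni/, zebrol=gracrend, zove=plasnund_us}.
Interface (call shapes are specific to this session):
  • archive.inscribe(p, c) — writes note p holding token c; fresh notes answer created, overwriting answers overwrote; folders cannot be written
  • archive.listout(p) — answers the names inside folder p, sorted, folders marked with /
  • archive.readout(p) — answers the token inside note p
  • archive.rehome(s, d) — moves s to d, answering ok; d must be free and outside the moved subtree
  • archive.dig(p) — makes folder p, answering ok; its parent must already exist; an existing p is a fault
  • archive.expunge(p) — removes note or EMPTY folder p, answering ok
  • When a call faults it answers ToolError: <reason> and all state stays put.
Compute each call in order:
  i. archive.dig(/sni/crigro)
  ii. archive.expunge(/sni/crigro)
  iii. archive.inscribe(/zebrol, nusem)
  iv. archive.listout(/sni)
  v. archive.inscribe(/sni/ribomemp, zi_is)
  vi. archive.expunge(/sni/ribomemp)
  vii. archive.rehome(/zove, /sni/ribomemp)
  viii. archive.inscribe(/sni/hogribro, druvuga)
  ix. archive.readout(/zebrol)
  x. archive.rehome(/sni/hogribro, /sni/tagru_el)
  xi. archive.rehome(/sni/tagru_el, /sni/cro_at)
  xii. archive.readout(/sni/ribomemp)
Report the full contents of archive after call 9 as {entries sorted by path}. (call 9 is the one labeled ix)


// dig(p→/sni/crigro) ~> ok
// expunge(p→/sni/crigro) ~> ok
// inscribe(p→/zebrol, c→nusem) ~> overwrote
// listout(p→/sni) ~> []
// inscribe(p→/sni/ribomemp, c→zi_is) ~> created
// expunge(p→/sni/ribomemp) ~> ok
// rehome(s→/zove, d→/sni/ribomemp) ~> ok
// inscribe(p→/sni/hogribro, c→druvuga) ~> created
// readout(p→/zebrol) ~> nusem
// rehome(s→/sni/hogribro, d→/sni/tagru_el) ~> ok
// rehome(s→/sni/tagru_el, d→/sni/cro_at) ~> ok
// readout(p→/sni/ribomemp) ~> plasnund_us

Answer: {sni/, sni/hogribro=druvuga, sni/ribomemp=plasnund_us, zebrol=nusem}


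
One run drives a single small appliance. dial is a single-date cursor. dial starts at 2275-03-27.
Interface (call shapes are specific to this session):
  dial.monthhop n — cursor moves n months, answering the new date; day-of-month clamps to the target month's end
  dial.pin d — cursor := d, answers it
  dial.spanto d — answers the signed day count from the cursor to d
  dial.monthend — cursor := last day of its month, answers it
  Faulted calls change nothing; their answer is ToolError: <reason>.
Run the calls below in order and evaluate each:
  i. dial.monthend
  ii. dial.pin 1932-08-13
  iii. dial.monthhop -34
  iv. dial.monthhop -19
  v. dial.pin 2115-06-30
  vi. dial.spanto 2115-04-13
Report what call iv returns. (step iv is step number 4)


I invoke monthend, giving 2275-03-31.
I run pin with d: 1932-08-13, yielding 1932-08-13.
I invoke monthhop with n: -34, and get 1929-10-13.
Now I run monthhop with n: -19, and observe 1928-03-13.
Calling pin with d: 2115-06-30, and get 2115-06-30.
Calling spanto with d: 2115-04-13: -78.

Answer: 1928-03-13


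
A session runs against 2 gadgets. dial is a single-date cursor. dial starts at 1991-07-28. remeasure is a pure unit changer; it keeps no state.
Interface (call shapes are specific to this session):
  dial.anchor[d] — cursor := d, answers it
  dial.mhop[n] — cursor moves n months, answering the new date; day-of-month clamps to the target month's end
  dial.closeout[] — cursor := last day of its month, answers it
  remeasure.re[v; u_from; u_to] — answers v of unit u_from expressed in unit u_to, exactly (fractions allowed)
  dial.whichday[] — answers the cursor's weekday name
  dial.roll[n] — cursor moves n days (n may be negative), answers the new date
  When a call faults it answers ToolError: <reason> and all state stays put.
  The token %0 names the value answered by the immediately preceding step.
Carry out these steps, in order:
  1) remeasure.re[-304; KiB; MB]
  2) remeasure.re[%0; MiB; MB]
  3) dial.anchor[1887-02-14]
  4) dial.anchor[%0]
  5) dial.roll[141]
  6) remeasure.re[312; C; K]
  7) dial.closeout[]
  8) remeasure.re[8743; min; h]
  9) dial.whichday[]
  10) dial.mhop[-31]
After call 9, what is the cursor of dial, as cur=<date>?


-- 1. remeasure.re(v→-304, u_from→KiB, u_to→MB) -> -4864/15625
-- 2. remeasure.re(v→%0, u_from→MiB, u_to→MB) -> -79691776/244140625
-- 3. dial.anchor(d→1887-02-14) -> 1887-02-14
-- 4. dial.anchor(d→%0) -> 1887-02-14
-- 5. dial.roll(n→141) -> 1887-07-05
-- 6. remeasure.re(v→312, u_from→C, u_to→K) -> 11703/20
-- 7. dial.closeout() -> 1887-07-31
-- 8. remeasure.re(v→8743, u_from→min, u_to→h) -> 8743/60
-- 9. dial.whichday() -> Sunday
-- 10. dial.mhop(n→-31) -> 1884-12-31

Answer: cur=1887-07-31


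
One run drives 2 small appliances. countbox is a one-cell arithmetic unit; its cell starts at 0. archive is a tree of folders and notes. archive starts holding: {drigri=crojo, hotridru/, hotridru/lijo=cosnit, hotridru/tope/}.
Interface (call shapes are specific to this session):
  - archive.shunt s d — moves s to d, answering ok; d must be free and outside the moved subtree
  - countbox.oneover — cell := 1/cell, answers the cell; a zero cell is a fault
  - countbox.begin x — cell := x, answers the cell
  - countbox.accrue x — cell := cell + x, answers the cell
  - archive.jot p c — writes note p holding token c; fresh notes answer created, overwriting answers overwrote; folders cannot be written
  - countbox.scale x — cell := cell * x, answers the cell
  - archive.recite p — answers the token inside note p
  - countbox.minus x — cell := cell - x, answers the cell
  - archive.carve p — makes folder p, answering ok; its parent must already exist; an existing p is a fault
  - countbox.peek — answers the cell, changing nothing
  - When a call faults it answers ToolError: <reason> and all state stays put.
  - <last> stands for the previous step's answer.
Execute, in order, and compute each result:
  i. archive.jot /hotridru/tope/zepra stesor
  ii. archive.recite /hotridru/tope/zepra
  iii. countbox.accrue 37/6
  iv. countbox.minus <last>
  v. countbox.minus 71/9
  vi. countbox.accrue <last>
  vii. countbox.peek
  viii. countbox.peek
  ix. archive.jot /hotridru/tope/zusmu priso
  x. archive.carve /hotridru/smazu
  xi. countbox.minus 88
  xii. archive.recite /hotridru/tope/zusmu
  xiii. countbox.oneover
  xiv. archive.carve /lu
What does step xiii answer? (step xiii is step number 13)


Answer: -9/934

Derivation:
==> archive.jot(p='/hotridru/tope/zepra', c='stesor')
<== created
==> archive.recite(p='/hotridru/tope/zepra')
<== stesor
==> countbox.accrue(x='37/6')
<== 37/6
==> countbox.minus(x='<last>')
<== 0
==> countbox.minus(x='71/9')
<== -71/9
==> countbox.accrue(x='<last>')
<== -142/9
==> countbox.peek()
<== -142/9
==> countbox.peek()
<== -142/9
==> archive.jot(p='/hotridru/tope/zusmu', c='priso')
<== created
==> archive.carve(p='/hotridru/smazu')
<== ok
==> countbox.minus(x='88')
<== -934/9
==> archive.recite(p='/hotridru/tope/zusmu')
<== priso
==> countbox.oneover()
<== -9/934
==> archive.carve(p='/lu')
<== ok


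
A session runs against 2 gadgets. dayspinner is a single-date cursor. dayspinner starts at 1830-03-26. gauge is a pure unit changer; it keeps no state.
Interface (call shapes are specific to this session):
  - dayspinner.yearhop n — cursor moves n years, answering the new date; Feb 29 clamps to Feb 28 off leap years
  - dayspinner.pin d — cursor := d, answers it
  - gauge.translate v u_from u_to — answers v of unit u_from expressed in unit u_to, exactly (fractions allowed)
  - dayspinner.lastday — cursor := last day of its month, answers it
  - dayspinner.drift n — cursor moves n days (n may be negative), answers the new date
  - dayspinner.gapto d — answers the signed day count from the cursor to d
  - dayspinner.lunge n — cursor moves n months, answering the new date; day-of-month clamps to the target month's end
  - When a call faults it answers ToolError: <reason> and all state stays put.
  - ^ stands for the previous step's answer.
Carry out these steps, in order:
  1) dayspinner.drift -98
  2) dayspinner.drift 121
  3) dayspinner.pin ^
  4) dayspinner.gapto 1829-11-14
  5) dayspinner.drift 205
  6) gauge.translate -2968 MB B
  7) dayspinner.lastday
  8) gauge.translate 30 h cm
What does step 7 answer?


;; 1. dayspinner.drift(n: -98) : 1829-12-18
;; 2. dayspinner.drift(n: 121) : 1830-04-18
;; 3. dayspinner.pin(d: ^) : 1830-04-18
;; 4. dayspinner.gapto(d: 1829-11-14) : -155
;; 5. dayspinner.drift(n: 205) : 1830-11-09
;; 6. gauge.translate(v: -2968, u_from: MB, u_to: B) : -2968000000
;; 7. dayspinner.lastday() : 1830-11-30
;; 8. gauge.translate(v: 30, u_from: h, u_to: cm) : ToolError: incompatible units

Answer: 1830-11-30


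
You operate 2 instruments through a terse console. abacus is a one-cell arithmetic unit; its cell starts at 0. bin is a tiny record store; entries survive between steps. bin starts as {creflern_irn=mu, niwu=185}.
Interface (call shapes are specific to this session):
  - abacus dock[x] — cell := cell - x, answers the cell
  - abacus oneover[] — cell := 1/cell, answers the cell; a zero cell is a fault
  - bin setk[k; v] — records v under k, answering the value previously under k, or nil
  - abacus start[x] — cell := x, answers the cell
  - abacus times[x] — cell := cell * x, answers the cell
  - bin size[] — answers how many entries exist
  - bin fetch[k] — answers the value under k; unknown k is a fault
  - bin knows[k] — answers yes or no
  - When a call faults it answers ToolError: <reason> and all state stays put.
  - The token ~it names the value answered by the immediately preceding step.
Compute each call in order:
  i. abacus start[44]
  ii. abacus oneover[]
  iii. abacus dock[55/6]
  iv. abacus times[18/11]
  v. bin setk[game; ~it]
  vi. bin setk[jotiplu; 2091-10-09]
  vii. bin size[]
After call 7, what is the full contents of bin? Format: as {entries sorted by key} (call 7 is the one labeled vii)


→ abacus start(x→44)
← 44
→ abacus oneover()
← 1/44
→ abacus dock(x→55/6)
← -1207/132
→ abacus times(x→18/11)
← -3621/242
→ bin setk(k→game, v→~it)
← nil
→ bin setk(k→jotiplu, v→2091-10-09)
← nil
→ bin size()
← 4

Answer: {creflern_irn=mu, game=-3621/242, jotiplu=2091-10-09, niwu=185}


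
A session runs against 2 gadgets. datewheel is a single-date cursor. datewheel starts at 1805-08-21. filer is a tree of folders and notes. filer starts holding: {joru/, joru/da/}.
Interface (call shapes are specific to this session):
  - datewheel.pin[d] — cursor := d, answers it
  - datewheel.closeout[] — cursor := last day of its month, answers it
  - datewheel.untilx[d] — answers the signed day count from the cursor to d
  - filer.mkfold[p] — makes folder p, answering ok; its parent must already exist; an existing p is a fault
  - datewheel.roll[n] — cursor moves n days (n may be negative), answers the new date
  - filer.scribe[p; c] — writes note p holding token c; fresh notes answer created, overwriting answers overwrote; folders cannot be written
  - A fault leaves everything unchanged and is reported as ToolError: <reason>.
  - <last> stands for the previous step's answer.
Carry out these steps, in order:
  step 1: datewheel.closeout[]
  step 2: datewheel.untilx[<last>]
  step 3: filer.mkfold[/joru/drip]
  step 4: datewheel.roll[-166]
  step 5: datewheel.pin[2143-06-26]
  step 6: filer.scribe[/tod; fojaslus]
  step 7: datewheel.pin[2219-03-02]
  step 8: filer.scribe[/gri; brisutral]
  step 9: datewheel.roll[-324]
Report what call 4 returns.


Then datewheel.closeout(), and get 1805-08-31.
Invoking datewheel.untilx passing <last>: 0.
I run filer.mkfold passing /joru/drip, which returns ok.
Next I call datewheel.roll passing -166, and see 1805-03-18.
Then datewheel.pin passing 2143-06-26, → 2143-06-26.
I invoke filer.scribe passing /tod, fojaslus: created.
I call datewheel.pin passing 2219-03-02, and observe 2219-03-02.
I invoke filer.scribe passing /gri, brisutral, and see created.
I use datewheel.roll passing -324, giving 2218-04-12.

Answer: 1805-03-18


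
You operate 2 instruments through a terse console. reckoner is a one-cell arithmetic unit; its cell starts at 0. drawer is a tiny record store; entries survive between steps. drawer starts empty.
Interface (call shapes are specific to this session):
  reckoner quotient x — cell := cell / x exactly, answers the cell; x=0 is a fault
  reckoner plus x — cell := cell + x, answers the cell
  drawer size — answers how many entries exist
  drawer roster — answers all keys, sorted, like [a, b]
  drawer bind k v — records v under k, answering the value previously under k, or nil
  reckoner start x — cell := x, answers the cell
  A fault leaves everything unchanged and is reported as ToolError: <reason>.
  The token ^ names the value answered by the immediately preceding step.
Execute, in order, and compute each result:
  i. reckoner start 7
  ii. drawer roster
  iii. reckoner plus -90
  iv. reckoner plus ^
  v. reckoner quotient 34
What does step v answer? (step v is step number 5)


Answer: -83/17

Derivation:
# reckoner start(x→7) : 7
# drawer roster() : []
# reckoner plus(x→-90) : -83
# reckoner plus(x→^) : -166
# reckoner quotient(x→34) : -83/17


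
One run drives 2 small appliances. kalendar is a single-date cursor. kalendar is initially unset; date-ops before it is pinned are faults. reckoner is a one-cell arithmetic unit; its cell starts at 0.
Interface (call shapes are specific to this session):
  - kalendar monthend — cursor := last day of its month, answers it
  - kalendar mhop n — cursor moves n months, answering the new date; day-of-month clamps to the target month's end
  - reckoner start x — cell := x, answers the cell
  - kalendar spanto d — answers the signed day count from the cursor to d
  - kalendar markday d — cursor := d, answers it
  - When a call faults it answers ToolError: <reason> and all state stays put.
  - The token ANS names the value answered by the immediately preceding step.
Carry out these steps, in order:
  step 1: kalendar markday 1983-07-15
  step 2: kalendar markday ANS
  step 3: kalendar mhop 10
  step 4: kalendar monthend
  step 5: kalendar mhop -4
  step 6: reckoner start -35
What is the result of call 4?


Answer: 1984-05-31

Derivation:
Act: kalendar markday[d=1983-07-15]
Obs: 1983-07-15
Act: kalendar markday[d=ANS]
Obs: 1983-07-15
Act: kalendar mhop[n=10]
Obs: 1984-05-15
Act: kalendar monthend[]
Obs: 1984-05-31
Act: kalendar mhop[n=-4]
Obs: 1984-01-31
Act: reckoner start[x=-35]
Obs: -35


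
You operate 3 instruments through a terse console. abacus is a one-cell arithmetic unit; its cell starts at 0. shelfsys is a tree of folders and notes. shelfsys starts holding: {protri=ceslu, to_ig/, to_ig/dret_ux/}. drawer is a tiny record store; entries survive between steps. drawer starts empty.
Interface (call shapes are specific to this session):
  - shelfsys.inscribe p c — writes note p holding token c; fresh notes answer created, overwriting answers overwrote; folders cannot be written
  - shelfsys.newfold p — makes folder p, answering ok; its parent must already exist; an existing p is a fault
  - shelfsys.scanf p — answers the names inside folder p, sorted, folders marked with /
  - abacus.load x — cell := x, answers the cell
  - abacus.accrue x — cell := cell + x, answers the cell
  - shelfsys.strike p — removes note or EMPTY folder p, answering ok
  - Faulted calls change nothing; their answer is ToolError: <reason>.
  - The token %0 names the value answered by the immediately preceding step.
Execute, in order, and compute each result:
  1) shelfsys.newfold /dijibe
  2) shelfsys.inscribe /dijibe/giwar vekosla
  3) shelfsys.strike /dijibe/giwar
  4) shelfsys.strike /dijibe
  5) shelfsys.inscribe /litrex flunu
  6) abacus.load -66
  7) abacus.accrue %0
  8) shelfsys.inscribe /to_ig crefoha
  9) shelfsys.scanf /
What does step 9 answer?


I invoke shelfsys.newfold passing p=/dijibe, and get ok.
I invoke shelfsys.inscribe passing p=/dijibe/giwar, c=vekosla, giving created.
Now I run shelfsys.strike passing p=/dijibe/giwar, and see ok.
Invoking shelfsys.strike passing p=/dijibe: ok.
Now I run shelfsys.inscribe passing p=/litrex, c=flunu, giving created.
I use abacus.load passing x=-66, giving -66.
I invoke abacus.accrue passing x=%0, which returns -132.
I try shelfsys.inscribe passing p=/to_ig, c=crefoha: ToolError: is a directory.
I call shelfsys.scanf passing p=/, — result: [litrex, protri, to_ig/].

Answer: [litrex, protri, to_ig/]


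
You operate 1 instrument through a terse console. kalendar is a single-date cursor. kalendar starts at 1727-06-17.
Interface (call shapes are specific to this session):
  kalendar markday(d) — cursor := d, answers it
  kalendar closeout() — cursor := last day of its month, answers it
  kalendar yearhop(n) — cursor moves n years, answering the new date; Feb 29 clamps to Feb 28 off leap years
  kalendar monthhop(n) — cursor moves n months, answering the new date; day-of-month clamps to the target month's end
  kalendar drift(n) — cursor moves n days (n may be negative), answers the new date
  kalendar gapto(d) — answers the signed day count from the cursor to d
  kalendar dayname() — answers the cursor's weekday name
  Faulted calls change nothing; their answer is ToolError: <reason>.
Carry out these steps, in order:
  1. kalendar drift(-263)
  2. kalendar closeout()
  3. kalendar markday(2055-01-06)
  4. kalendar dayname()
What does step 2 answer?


CALL kalendar drift[n=-263]
RET  1726-09-27
CALL kalendar closeout[]
RET  1726-09-30
CALL kalendar markday[d=2055-01-06]
RET  2055-01-06
CALL kalendar dayname[]
RET  Wednesday

Answer: 1726-09-30


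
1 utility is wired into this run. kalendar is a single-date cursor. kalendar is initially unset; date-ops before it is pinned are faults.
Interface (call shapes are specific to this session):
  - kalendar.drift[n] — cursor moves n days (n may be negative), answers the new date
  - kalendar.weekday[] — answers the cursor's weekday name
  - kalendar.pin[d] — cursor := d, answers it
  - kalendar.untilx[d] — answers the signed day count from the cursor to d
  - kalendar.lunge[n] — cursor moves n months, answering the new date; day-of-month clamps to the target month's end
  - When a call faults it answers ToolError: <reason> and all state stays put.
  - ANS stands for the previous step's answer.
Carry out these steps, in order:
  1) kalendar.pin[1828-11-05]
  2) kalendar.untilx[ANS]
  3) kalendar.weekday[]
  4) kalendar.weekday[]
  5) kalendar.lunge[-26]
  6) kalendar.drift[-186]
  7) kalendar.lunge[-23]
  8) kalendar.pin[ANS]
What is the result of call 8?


Then kalendar.pin using d: 1828-11-05, → 1828-11-05.
Using kalendar.untilx using d: ANS, yielding 0.
Next I call kalendar.weekday, giving Wednesday.
Next I call kalendar.weekday(), → Wednesday.
Invoking kalendar.lunge using n: -26, which returns 1826-09-05.
Using kalendar.drift using n: -186, giving 1826-03-03.
Calling kalendar.lunge using n: -23, → 1824-04-03.
I call kalendar.pin using d: ANS, and see 1824-04-03.

Answer: 1824-04-03


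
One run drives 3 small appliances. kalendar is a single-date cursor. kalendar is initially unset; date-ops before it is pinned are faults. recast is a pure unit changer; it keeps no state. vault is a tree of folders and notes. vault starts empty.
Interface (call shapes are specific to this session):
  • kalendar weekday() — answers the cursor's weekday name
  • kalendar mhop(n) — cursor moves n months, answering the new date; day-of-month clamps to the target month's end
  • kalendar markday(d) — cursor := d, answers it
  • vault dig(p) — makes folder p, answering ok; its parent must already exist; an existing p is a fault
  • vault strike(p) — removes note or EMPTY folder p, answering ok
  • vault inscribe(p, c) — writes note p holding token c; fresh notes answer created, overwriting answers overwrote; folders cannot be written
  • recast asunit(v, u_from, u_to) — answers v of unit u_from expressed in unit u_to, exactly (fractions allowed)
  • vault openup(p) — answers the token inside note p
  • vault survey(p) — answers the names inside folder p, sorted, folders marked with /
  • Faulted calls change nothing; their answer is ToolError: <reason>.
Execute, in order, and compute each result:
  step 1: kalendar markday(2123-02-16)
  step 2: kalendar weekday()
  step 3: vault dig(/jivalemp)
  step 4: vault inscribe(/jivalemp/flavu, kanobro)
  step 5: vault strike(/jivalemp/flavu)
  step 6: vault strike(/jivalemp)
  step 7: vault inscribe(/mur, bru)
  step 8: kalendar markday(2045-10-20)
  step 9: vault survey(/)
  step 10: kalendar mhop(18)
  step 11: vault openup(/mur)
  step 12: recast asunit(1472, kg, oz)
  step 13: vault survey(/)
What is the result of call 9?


Act: kalendar markday[d=2123-02-16]
Obs: 2123-02-16
Act: kalendar weekday[]
Obs: Tuesday
Act: vault dig[p=/jivalemp]
Obs: ok
Act: vault inscribe[p=/jivalemp/flavu; c=kanobro]
Obs: created
Act: vault strike[p=/jivalemp/flavu]
Obs: ok
Act: vault strike[p=/jivalemp]
Obs: ok
Act: vault inscribe[p=/mur; c=bru]
Obs: created
Act: kalendar markday[d=2045-10-20]
Obs: 2045-10-20
Act: vault survey[p=/]
Obs: [mur]
Act: kalendar mhop[n=18]
Obs: 2047-04-20
Act: vault openup[p=/mur]
Obs: bru
Act: recast asunit[v=1472; u_from=kg; u_to=oz]
Obs: 2355200000000/45359237
Act: vault survey[p=/]
Obs: [mur]

Answer: [mur]


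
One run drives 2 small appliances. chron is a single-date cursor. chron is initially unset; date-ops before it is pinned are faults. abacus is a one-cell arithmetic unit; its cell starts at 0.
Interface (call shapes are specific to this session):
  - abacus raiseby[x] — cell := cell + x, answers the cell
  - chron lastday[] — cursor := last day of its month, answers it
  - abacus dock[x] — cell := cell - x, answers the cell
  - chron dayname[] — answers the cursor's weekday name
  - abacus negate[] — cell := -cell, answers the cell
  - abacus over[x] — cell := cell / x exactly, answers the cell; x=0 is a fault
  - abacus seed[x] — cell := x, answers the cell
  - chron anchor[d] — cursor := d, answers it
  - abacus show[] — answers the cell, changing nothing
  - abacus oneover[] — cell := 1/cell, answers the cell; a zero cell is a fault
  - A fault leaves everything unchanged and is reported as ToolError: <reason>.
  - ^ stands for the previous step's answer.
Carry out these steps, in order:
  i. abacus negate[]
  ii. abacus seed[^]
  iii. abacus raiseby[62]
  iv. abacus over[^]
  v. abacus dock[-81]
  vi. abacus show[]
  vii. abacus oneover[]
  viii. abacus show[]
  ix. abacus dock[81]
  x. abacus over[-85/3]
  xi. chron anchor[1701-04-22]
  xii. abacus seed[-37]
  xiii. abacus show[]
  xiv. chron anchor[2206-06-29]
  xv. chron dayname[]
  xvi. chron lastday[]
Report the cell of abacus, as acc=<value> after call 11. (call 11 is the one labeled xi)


% abacus negate() : 0
% abacus seed(x=^) : 0
% abacus raiseby(x=62) : 62
% abacus over(x=^) : 1
% abacus dock(x=-81) : 82
% abacus show() : 82
% abacus oneover() : 1/82
% abacus show() : 1/82
% abacus dock(x=81) : -6641/82
% abacus over(x=-85/3) : 19923/6970
% chron anchor(d=1701-04-22) : 1701-04-22
% abacus seed(x=-37) : -37
% abacus show() : -37
% chron anchor(d=2206-06-29) : 2206-06-29
% chron dayname() : Sunday
% chron lastday() : 2206-06-30

Answer: acc=19923/6970


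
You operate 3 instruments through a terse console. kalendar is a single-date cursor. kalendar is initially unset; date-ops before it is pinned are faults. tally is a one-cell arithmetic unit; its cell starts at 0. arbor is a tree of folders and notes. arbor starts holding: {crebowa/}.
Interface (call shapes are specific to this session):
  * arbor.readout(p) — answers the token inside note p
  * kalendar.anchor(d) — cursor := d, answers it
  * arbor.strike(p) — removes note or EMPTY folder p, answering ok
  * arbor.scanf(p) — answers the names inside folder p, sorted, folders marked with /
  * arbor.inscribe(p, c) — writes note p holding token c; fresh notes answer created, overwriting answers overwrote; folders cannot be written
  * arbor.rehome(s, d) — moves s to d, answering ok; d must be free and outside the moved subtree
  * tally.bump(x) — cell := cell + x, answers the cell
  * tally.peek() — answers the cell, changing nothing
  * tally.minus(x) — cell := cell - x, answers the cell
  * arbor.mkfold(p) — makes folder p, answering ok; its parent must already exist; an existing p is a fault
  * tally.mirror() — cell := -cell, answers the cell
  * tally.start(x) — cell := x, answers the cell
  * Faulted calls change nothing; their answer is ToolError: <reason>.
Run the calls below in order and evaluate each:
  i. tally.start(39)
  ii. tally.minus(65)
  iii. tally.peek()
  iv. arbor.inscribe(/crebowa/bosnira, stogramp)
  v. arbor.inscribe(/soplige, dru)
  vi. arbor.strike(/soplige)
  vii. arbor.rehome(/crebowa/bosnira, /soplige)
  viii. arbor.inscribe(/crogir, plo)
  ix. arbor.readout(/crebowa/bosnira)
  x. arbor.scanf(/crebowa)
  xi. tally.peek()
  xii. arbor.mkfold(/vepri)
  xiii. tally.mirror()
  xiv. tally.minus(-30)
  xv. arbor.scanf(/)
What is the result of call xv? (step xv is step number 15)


Answer: [crebowa/, crogir, soplige, vepri/]

Derivation:
// 1. start(x→39) ~> 39
// 2. minus(x→65) ~> -26
// 3. peek() ~> -26
// 4. inscribe(p→/crebowa/bosnira, c→stogramp) ~> created
// 5. inscribe(p→/soplige, c→dru) ~> created
// 6. strike(p→/soplige) ~> ok
// 7. rehome(s→/crebowa/bosnira, d→/soplige) ~> ok
// 8. inscribe(p→/crogir, c→plo) ~> created
// 9. readout(p→/crebowa/bosnira) ~> ToolError: not found
// 10. scanf(p→/crebowa) ~> []
// 11. peek() ~> -26
// 12. mkfold(p→/vepri) ~> ok
// 13. mirror() ~> 26
// 14. minus(x→-30) ~> 56
// 15. scanf(p→/) ~> [crebowa/, crogir, soplige, vepri/]


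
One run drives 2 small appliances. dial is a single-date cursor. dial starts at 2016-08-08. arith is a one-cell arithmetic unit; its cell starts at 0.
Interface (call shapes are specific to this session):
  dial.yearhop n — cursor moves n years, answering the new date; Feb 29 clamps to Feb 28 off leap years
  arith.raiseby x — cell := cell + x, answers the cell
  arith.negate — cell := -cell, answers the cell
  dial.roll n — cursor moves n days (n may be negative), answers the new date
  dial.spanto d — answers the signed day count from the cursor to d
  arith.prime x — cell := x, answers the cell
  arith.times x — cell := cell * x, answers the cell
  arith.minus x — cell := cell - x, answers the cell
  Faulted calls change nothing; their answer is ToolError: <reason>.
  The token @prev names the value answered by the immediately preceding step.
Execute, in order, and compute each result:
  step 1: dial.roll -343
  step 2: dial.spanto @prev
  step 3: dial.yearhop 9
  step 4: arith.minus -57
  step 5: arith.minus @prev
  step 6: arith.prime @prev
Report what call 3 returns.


> dial.roll n→-343
  2015-08-31
> dial.spanto d→@prev
  0
> dial.yearhop n→9
  2024-08-31
> arith.minus x→-57
  57
> arith.minus x→@prev
  0
> arith.prime x→@prev
  0

Answer: 2024-08-31


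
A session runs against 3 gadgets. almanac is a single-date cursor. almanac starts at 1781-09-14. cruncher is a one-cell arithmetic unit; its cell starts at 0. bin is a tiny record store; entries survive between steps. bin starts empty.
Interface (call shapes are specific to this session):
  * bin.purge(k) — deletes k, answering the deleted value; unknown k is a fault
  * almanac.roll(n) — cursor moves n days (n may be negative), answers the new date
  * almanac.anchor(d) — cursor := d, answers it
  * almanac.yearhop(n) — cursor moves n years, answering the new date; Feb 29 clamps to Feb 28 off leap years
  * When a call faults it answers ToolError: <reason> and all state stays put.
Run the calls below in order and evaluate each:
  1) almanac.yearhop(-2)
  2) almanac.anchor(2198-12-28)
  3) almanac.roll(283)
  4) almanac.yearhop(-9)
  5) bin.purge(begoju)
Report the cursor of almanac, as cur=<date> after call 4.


[in] yearhop -2
  1779-09-14
[in] anchor 2198-12-28
  2198-12-28
[in] roll 283
  2199-10-07
[in] yearhop -9
  2190-10-07
[in] purge begoju
  ToolError: no such key begoju

Answer: cur=2190-10-07


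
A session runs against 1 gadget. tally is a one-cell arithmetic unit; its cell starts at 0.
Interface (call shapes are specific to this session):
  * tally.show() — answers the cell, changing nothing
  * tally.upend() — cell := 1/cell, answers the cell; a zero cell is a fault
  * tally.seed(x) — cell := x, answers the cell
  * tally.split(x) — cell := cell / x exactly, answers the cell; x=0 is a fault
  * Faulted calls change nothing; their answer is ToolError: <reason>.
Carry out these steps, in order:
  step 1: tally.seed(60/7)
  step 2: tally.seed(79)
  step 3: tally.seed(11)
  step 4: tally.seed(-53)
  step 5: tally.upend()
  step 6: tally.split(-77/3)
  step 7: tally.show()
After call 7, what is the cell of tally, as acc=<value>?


Answer: acc=3/4081

Derivation:
% 1. tally.seed(x='60/7') => 60/7
% 2. tally.seed(x='79') => 79
% 3. tally.seed(x='11') => 11
% 4. tally.seed(x='-53') => -53
% 5. tally.upend() => -1/53
% 6. tally.split(x='-77/3') => 3/4081
% 7. tally.show() => 3/4081


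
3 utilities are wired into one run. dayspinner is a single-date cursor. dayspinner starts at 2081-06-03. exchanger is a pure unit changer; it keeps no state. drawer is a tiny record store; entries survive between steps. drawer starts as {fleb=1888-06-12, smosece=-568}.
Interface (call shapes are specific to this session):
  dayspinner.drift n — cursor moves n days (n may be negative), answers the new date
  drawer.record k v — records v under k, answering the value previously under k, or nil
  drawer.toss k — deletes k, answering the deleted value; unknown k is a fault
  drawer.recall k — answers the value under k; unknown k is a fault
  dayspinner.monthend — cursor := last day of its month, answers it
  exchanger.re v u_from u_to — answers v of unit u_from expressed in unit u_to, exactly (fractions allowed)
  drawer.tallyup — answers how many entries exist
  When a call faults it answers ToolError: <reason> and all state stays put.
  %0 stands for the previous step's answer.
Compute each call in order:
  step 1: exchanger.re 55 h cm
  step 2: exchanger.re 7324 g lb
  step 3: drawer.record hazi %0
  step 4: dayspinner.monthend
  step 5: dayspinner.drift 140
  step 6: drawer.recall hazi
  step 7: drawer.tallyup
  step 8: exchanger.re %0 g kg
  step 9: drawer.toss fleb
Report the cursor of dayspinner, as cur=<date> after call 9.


Now I run exchanger.re passing v=55, u_from=h, u_to=cm: ToolError: incompatible units.
Then exchanger.re passing v=7324, u_from=g, u_to=lb, giving 732400000/45359237.
Now I run drawer.record passing k=hazi, v=%0, which returns nil.
Invoking dayspinner.monthend, and see 2081-06-30.
I call dayspinner.drift passing n=140, and see 2081-11-17.
Using drawer.recall passing k=hazi, and get 732400000/45359237.
Calling drawer.tallyup, — result: 3.
I try exchanger.re passing v=%0, u_from=g, u_to=kg, — result: 3/1000.
Calling drawer.toss passing k=fleb, — result: 1888-06-12.

Answer: cur=2081-11-17
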